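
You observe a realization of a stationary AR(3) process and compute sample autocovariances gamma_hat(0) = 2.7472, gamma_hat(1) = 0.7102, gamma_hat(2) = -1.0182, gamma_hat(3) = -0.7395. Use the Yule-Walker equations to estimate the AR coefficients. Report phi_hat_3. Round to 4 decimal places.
\hat\phi_{3} = -0.0100

The Yule-Walker equations for an AR(p) process read, in matrix form,
  Gamma_p phi = r_p,   with   (Gamma_p)_{ij} = gamma(|i - j|),
                       (r_p)_i = gamma(i),   i,j = 1..p.
Substitute the sample gammas (Toeplitz matrix and right-hand side of size 3):
  Gamma_p = [[2.7472, 0.7102, -1.0182], [0.7102, 2.7472, 0.7102], [-1.0182, 0.7102, 2.7472]]
  r_p     = [0.7102, -1.0182, -0.7395]
Written out (R1..R3):
  (R1) 2.7472 phi_1 + 0.7102 phi_2 - 1.0182 phi_3 = 0.7102
  (R2) 0.7102 phi_1 + 2.7472 phi_2 + 0.7102 phi_3 = -1.0182
  (R3) -1.0182 phi_1 + 0.7102 phi_2 + 2.7472 phi_3 = -0.7395
Gaussian elimination:
  R2 <- R2 - (0.7102/2.7472) R1 = R2 - (0.258518) R1:  2.563601 phi_2 + 0.973423 phi_3 = -1.201799
  R3 <- R3 - (-1.0182/2.7472) R1 = R3 - (-0.370632) R1:  0.973423 phi_2 + 2.369823 phi_3 = -0.476277
  R3 <- R3 - (0.973423/2.563601) R2 = R3 - (0.379709) R2:  2.000205 phi_3 = -0.019943
Back-substitution:
  phi_hat_3 = -0.019943 / 2.000205 = -0.00997
  phi_hat_2 = (-1.201799 - (0.973423)(-0.00997)) / 2.563601 = -0.465008
  phi_hat_1 = (0.7102 - (0.7102)(-0.465008) - (-1.0182)(-0.00997)) / 2.7472 = 0.375035
So phi_hat = [0.3750, -0.4650, -0.0100].
Therefore phi_hat_3 = -0.0100.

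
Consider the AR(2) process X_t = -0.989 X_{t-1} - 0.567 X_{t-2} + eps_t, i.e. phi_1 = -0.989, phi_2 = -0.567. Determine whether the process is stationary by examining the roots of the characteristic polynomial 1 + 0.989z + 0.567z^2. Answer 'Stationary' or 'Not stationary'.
\text{Stationary}

The AR(p) characteristic polynomial is P(z) = 1 + 0.989z + 0.567z^2.
Stationarity requires all roots to lie outside the unit circle, i.e. |z| > 1 for every root.
Set 1 + (0.989) z + (0.567) z^2 = 0, i.e. a z^2 + b z + c = 0 with a = 0.567, b = 0.989, c = 1.
Discriminant D = b^2 - 4ac = (0.989)^2 - 4*(0.567)*1 = 0.978121 - (2.268) = -1.289879.
D < 0, so the roots are the complex-conjugate pair z = (-b +/- i sqrt(-D)) / (2a) = -0.8721 +/- 1.0015i.
For a conjugate pair |z|^2 = z * conj(z) = (product of roots) = c/a = 1/(0.567) = 1.763668, so |z| = sqrt(1.763668) = 1.328 for both roots.
Moduli of all roots: 1.3280, 1.3280.
All moduli strictly greater than 1? Yes.
Verdict: Stationary.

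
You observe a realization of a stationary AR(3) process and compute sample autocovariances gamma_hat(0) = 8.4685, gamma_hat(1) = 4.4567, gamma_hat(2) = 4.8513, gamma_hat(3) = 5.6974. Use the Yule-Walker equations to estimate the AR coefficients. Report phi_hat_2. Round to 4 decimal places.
\hat\phi_{2} = 0.2650

The Yule-Walker equations for an AR(p) process read, in matrix form,
  Gamma_p phi = r_p,   with   (Gamma_p)_{ij} = gamma(|i - j|),
                       (r_p)_i = gamma(i),   i,j = 1..p.
Substitute the sample gammas (Toeplitz matrix and right-hand side of size 3):
  Gamma_p = [[8.4685, 4.4567, 4.8513], [4.4567, 8.4685, 4.4567], [4.8513, 4.4567, 8.4685]]
  r_p     = [4.4567, 4.8513, 5.6974]
Written out (R1..R3):
  (R1) 8.4685 phi_1 + 4.4567 phi_2 + 4.8513 phi_3 = 4.4567
  (R2) 4.4567 phi_1 + 8.4685 phi_2 + 4.4567 phi_3 = 4.8513
  (R3) 4.8513 phi_1 + 4.4567 phi_2 + 8.4685 phi_3 = 5.6974
Gaussian elimination:
  R2 <- R2 - (4.4567/8.4685) R1 = R2 - (0.526268) R1:  6.123082 phi_2 + 1.903616 phi_3 = 2.505882
  R3 <- R3 - (4.8513/8.4685) R1 = R3 - (0.572864) R1:  1.903616 phi_2 + 5.689364 phi_3 = 3.144316
  R3 <- R3 - (1.903616/6.123082) R2 = R3 - (0.310892) R2:  5.097545 phi_3 = 2.365258
Back-substitution:
  phi_hat_3 = 2.365258 / 5.097545 = 0.463999
  phi_hat_2 = (2.505882 - (1.903616)(0.463999)) / 6.123082 = 0.264998
  phi_hat_1 = (4.4567 - (4.4567)(0.264998) - (4.8513)(0.463999)) / 8.4685 = 0.120999
So phi_hat = [0.1210, 0.2650, 0.4640].
Therefore phi_hat_2 = 0.2650.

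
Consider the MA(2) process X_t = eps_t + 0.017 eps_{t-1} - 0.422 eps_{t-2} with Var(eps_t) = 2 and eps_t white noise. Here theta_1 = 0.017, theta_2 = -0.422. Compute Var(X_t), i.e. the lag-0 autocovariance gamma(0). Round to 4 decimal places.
\gamma(0) = 2.3567

For an MA(q) process X_t = eps_t + sum_i theta_i eps_{t-i} with
Var(eps_t) = sigma^2, the variance is
  gamma(0) = sigma^2 * (1 + sum_i theta_i^2).
  sum_i theta_i^2 = (0.017)^2 + (-0.422)^2 = 0.000289 + 0.178084 = 0.178373.
  gamma(0) = 2 * (1 + 0.178373) = 2 * 1.178373 = 2.356746, which rounds to 2.3567.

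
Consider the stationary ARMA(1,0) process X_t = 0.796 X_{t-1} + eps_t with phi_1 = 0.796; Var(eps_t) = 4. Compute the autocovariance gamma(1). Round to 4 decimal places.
\gamma(1) = 8.6903

Multiply the model equation by X_{t-k} and take expectations. With theta_0 = psi_0 = 1 and psi_j the MA(infinity) weights, this gives
  gamma(k) - sum_i phi_i gamma(k-i) = c_k,
  c_k = sigma^2 * sum_{j=k..q} theta_j psi_{j-k}   (c_k = 0 for k > q),
using gamma(-m) = gamma(m).
Pure AR (q = 0): c_0 = sigma^2 = 4, c_k = 0 for k >= 1.
Equations for k = 0 and k = 1 (AR order 1):
  gamma(0) = phi_1 gamma(1) + c_0
  gamma(1) = phi_1 gamma(0) + c_1
Substituting the second into the first: gamma(0) (1 - phi_1^2) = c_0 + phi_1 c_1, so
  gamma(0) = c_0 / (1 - phi_1^2) = 4 / (1 - (0.796)^2) = 4 / 0.366384 = 10.917507.
  gamma(1) = phi_1 gamma(0) = (0.796)(10.917507) = 8.690336.
Therefore gamma(1) = 8.6903 (to 4 decimal places).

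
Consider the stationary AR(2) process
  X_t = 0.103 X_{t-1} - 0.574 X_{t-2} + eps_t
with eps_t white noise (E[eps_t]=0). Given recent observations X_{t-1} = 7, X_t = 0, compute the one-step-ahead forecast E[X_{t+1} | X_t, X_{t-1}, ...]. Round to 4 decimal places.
E[X_{t+1} \mid \mathcal F_t] = -4.0180

For an AR(p) model X_t = c + sum_i phi_i X_{t-i} + eps_t, the
one-step-ahead conditional mean is
  E[X_{t+1} | X_t, ...] = c + sum_i phi_i X_{t+1-i}.
Substitute known values:
  E[X_{t+1} | ...] = (0.103) * (0) + (-0.574) * (7)
                   = -4.0180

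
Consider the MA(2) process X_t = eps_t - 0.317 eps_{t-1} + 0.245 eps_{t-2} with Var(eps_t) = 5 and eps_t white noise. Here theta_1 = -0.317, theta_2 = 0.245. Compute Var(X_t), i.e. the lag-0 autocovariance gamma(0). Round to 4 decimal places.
\gamma(0) = 5.8026

For an MA(q) process X_t = eps_t + sum_i theta_i eps_{t-i} with
Var(eps_t) = sigma^2, the variance is
  gamma(0) = sigma^2 * (1 + sum_i theta_i^2).
  sum_i theta_i^2 = (-0.317)^2 + (0.245)^2 = 0.100489 + 0.060025 = 0.160514.
  gamma(0) = 5 * (1 + 0.160514) = 5 * 1.160514 = 5.80257, which rounds to 5.8026.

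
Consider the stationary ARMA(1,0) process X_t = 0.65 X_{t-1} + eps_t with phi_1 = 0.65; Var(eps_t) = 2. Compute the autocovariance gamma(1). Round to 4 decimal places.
\gamma(1) = 2.2511

Multiply the model equation by X_{t-k} and take expectations. With theta_0 = psi_0 = 1 and psi_j the MA(infinity) weights, this gives
  gamma(k) - sum_i phi_i gamma(k-i) = c_k,
  c_k = sigma^2 * sum_{j=k..q} theta_j psi_{j-k}   (c_k = 0 for k > q),
using gamma(-m) = gamma(m).
Pure AR (q = 0): c_0 = sigma^2 = 2, c_k = 0 for k >= 1.
Equations for k = 0 and k = 1 (AR order 1):
  gamma(0) = phi_1 gamma(1) + c_0
  gamma(1) = phi_1 gamma(0) + c_1
Substituting the second into the first: gamma(0) (1 - phi_1^2) = c_0 + phi_1 c_1, so
  gamma(0) = c_0 / (1 - phi_1^2) = 2 / (1 - (0.65)^2) = 2 / 0.5775 = 3.463203.
  gamma(1) = phi_1 gamma(0) = (0.65)(3.463203) = 2.251082.
Therefore gamma(1) = 2.2511 (to 4 decimal places).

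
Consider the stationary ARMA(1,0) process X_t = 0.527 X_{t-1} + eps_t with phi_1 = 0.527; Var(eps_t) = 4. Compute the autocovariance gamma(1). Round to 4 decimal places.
\gamma(1) = 2.9186

Multiply the model equation by X_{t-k} and take expectations. With theta_0 = psi_0 = 1 and psi_j the MA(infinity) weights, this gives
  gamma(k) - sum_i phi_i gamma(k-i) = c_k,
  c_k = sigma^2 * sum_{j=k..q} theta_j psi_{j-k}   (c_k = 0 for k > q),
using gamma(-m) = gamma(m).
Pure AR (q = 0): c_0 = sigma^2 = 4, c_k = 0 for k >= 1.
Equations for k = 0 and k = 1 (AR order 1):
  gamma(0) = phi_1 gamma(1) + c_0
  gamma(1) = phi_1 gamma(0) + c_1
Substituting the second into the first: gamma(0) (1 - phi_1^2) = c_0 + phi_1 c_1, so
  gamma(0) = c_0 / (1 - phi_1^2) = 4 / (1 - (0.527)^2) = 4 / 0.722271 = 5.538088.
  gamma(1) = phi_1 gamma(0) = (0.527)(5.538088) = 2.918572.
Therefore gamma(1) = 2.9186 (to 4 decimal places).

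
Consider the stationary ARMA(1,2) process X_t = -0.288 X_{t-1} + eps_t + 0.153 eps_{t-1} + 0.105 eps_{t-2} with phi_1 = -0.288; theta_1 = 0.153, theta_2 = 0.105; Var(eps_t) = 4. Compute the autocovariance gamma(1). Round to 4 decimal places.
\gamma(1) = -0.6437

Multiply the model equation by X_{t-k} and take expectations. With theta_0 = psi_0 = 1 and psi_j the MA(infinity) weights, this gives
  gamma(k) - sum_i phi_i gamma(k-i) = c_k,
  c_k = sigma^2 * sum_{j=k..q} theta_j psi_{j-k}   (c_k = 0 for k > q),
using gamma(-m) = gamma(m).
psi-weights needed (psi_j = theta_j + sum_i phi_i psi_{j-i}):
  psi_1 = theta_1 + phi_1 = 0.153 + (-0.288) = -0.135
  psi_2 = theta_2 + phi_1 psi_1 = 0.105 + (-0.288)(-0.135) = 0.14388
Right-hand sides:
  c_0 = sigma^2 (1 + theta_1 psi_1 + theta_2 psi_2) = 4 * (1 + (0.153)(-0.135) + (0.105)(0.14388)) = 4 * 0.994452 = 3.97781
  c_1 = sigma^2 (theta_1 + theta_2 psi_1) = 4 * (0.153 + (0.105)(-0.135)) = 0.5553
  c_2 = sigma^2 theta_2 = 4 * (0.105) = 0.42
Equations for k = 0 and k = 1 (AR order 1):
  gamma(0) = phi_1 gamma(1) + c_0
  gamma(1) = phi_1 gamma(0) + c_1
Substituting the second into the first: gamma(0) (1 - phi_1^2) = c_0 + phi_1 c_1, so
  gamma(0) = (c_0 + phi_1 c_1) / (1 - phi_1^2) = (3.97781 + (-0.288)(0.5553)) / (1 - (-0.288)^2) = 3.817883 / 0.917056 = 4.163195.
  gamma(1) = phi_1 gamma(0) + c_1 = (-0.288)(4.163195) + (0.5553) = -0.6437.
Therefore gamma(1) = -0.6437 (to 4 decimal places).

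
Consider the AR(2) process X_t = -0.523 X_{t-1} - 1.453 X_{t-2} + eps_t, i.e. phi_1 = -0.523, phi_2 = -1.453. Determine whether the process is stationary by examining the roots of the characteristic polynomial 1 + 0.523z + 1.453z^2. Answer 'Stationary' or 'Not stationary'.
\text{Not stationary}

The AR(p) characteristic polynomial is P(z) = 1 + 0.523z + 1.453z^2.
Stationarity requires all roots to lie outside the unit circle, i.e. |z| > 1 for every root.
Set 1 + (0.523) z + (1.453) z^2 = 0, i.e. a z^2 + b z + c = 0 with a = 1.453, b = 0.523, c = 1.
Discriminant D = b^2 - 4ac = (0.523)^2 - 4*(1.453)*1 = 0.273529 - (5.812) = -5.538471.
D < 0, so the roots are the complex-conjugate pair z = (-b +/- i sqrt(-D)) / (2a) = -0.18 +/- 0.8098i.
For a conjugate pair |z|^2 = z * conj(z) = (product of roots) = c/a = 1/(1.453) = 0.688231, so |z| = sqrt(0.688231) = 0.8296 for both roots.
Moduli of all roots: 0.8296, 0.8296.
All moduli strictly greater than 1? No.
Verdict: Not stationary.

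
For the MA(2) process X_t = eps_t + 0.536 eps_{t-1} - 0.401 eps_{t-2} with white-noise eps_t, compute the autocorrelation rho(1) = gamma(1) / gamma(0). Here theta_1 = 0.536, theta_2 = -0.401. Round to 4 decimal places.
\rho(1) = 0.2217

For an MA(q) process with theta_0 = 1, the autocovariance is
  gamma(k) = sigma^2 * sum_{i=0..q-k} theta_i * theta_{i+k},
and rho(k) = gamma(k) / gamma(0). Sigma^2 cancels.
  numerator   = (1)*(0.536) + (0.536)*(-0.401) = 0.321064.
  denominator = (1)^2 + (0.536)^2 + (-0.401)^2 = 1.448097.
  rho(1) = 0.321064 / 1.448097 = 0.2217.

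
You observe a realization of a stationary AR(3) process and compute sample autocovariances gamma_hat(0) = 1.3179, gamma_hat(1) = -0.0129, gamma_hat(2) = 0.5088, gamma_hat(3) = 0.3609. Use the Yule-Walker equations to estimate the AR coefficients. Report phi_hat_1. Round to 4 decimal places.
\hat\phi_{1} = -0.1330

The Yule-Walker equations for an AR(p) process read, in matrix form,
  Gamma_p phi = r_p,   with   (Gamma_p)_{ij} = gamma(|i - j|),
                       (r_p)_i = gamma(i),   i,j = 1..p.
Substitute the sample gammas (Toeplitz matrix and right-hand side of size 3):
  Gamma_p = [[1.3179, -0.0129, 0.5088], [-0.0129, 1.3179, -0.0129], [0.5088, -0.0129, 1.3179]]
  r_p     = [-0.0129, 0.5088, 0.3609]
Written out (R1..R3):
  (R1) 1.3179 phi_1 - 0.0129 phi_2 + 0.5088 phi_3 = -0.0129
  (R2) -0.0129 phi_1 + 1.3179 phi_2 - 0.0129 phi_3 = 0.5088
  (R3) 0.5088 phi_1 - 0.0129 phi_2 + 1.3179 phi_3 = 0.3609
Gaussian elimination:
  R2 <- R2 - (-0.0129/1.3179) R1 = R2 - (-0.009788) R1:  1.317774 phi_2 - 0.00792 phi_3 = 0.508674
  R3 <- R3 - (0.5088/1.3179) R1 = R3 - (0.386069) R1:  -0.00792 phi_2 + 1.121468 phi_3 = 0.36588
  R3 <- R3 - (-0.00792/1.317774) R2 = R3 - (-0.00601) R2:  1.121421 phi_3 = 0.368937
Back-substitution:
  phi_hat_3 = 0.368937 / 1.121421 = 0.328991
  phi_hat_2 = (0.508674 - (-0.00792)(0.328991)) / 1.317774 = 0.387987
  phi_hat_1 = (-0.0129 - (-0.0129)(0.387987) - (0.5088)(0.328991)) / 1.3179 = -0.133004
So phi_hat = [-0.1330, 0.3880, 0.3290].
Therefore phi_hat_1 = -0.1330.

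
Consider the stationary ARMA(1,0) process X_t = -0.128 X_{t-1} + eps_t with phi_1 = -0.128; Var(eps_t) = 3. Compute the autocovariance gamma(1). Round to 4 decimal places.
\gamma(1) = -0.3904

Multiply the model equation by X_{t-k} and take expectations. With theta_0 = psi_0 = 1 and psi_j the MA(infinity) weights, this gives
  gamma(k) - sum_i phi_i gamma(k-i) = c_k,
  c_k = sigma^2 * sum_{j=k..q} theta_j psi_{j-k}   (c_k = 0 for k > q),
using gamma(-m) = gamma(m).
Pure AR (q = 0): c_0 = sigma^2 = 3, c_k = 0 for k >= 1.
Equations for k = 0 and k = 1 (AR order 1):
  gamma(0) = phi_1 gamma(1) + c_0
  gamma(1) = phi_1 gamma(0) + c_1
Substituting the second into the first: gamma(0) (1 - phi_1^2) = c_0 + phi_1 c_1, so
  gamma(0) = c_0 / (1 - phi_1^2) = 3 / (1 - (-0.128)^2) = 3 / 0.983616 = 3.049971.
  gamma(1) = phi_1 gamma(0) = (-0.128)(3.049971) = -0.390396.
Therefore gamma(1) = -0.3904 (to 4 decimal places).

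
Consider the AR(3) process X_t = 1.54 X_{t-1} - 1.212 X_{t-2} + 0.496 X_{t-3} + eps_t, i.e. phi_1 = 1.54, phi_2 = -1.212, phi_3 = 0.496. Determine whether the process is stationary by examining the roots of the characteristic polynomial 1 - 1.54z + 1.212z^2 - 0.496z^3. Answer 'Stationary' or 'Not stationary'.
\text{Stationary}

The AR(p) characteristic polynomial is P(z) = 1 - 1.54z + 1.212z^2 - 0.496z^3.
Stationarity requires all roots to lie outside the unit circle, i.e. |z| > 1 for every root.
Degree 3: look for a simple real root z0 first, then factor out (1 - z/z0) and solve the remaining quadratic.
Testing z0 = 1.25: P(1.25) = 1 + (-1.54)(1.25) + (1.212)(1.25)^2 + (-0.496)(1.25)^3
  = 1 + (-1.925) + (1.89375) + (-0.96875) = 0.  So z_0 = 1.25 is a root, |z_0| = 1.25.
Divide out the factor (1 - 0.8 z) = (1 - z/z0) (since 1/z0 = 0.8):
  P(z) = (1 - 0.8 z)(1 + (-0.74) z + (0.62) z^2)
  [check: z-coef -0.74 - (0.8) = -1.54; z^2-coef 0.62 - (0.8)(-0.74) = 1.212; z^3-coef -(0.8)(0.62) = -0.496.]
Remaining roots from the quadratic factor 1 + (-0.74) z + (0.62) z^2:
  Set 1 + (-0.74) z + (0.62) z^2 = 0, i.e. a z^2 + b z + c = 0 with a = 0.62, b = -0.74, c = 1.
  Discriminant D = b^2 - 4ac = (-0.74)^2 - 4*(0.62)*1 = 0.5476 - (2.48) = -1.9324.
  D < 0, so the roots are the complex-conjugate pair z = (-b +/- i sqrt(-D)) / (2a) = 0.5968 +/- 1.1211i.
  For a conjugate pair |z|^2 = z * conj(z) = (product of roots) = c/a = 1/(0.62) = 1.612903, so |z| = sqrt(1.612903) = 1.27 for both roots.
Moduli of all roots: 1.2500, 1.2700, 1.2700.
All moduli strictly greater than 1? Yes.
Verdict: Stationary.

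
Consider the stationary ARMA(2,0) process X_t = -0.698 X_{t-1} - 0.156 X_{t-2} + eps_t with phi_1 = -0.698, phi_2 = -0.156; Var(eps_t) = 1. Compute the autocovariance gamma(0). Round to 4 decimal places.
\gamma(0) = 1.6130

Multiply the model equation by X_{t-k} and take expectations. With theta_0 = psi_0 = 1 and psi_j the MA(infinity) weights, this gives
  gamma(k) - sum_i phi_i gamma(k-i) = c_k,
  c_k = sigma^2 * sum_{j=k..q} theta_j psi_{j-k}   (c_k = 0 for k > q),
using gamma(-m) = gamma(m).
Pure AR (q = 0): c_0 = sigma^2 = 1, c_k = 0 for k >= 1.
Equations for k = 0, 1, 2 (AR order 2, c_2 = 0):
  (E0) gamma(0) = phi_1 gamma(1) + phi_2 gamma(2) + c_0
  (E1) gamma(1) = phi_1 gamma(0) + phi_2 gamma(1) + c_1
  (E2) gamma(2) = phi_1 gamma(1) + phi_2 gamma(0)
From (E1): gamma(1) = A gamma(0) + B with
  A = phi_1 / (1 - phi_2) = -0.698 / 1.156 = -0.603806,   B = c_1 / (1 - phi_2) = 0 / 1.156 = 0.
Insert (E2) into (E0): gamma(0) (1 - phi_2^2) = phi_1 (1 + phi_2) gamma(1) + c_0.
  phi_1 (1 + phi_2) = (-0.698)(0.844) = -0.589112,   1 - phi_2^2 = 0.975664.
Replace gamma(1) by A gamma(0) + B and collect gamma(0):
  gamma(0) [0.975664 - (-0.589112)(-0.603806)] = c_0 = 1
  gamma(0) * 0.619955 = 1
  gamma(0) = 1 / 0.619955 = 1.613022.
Therefore gamma(0) = 1.6130 (to 4 decimal places).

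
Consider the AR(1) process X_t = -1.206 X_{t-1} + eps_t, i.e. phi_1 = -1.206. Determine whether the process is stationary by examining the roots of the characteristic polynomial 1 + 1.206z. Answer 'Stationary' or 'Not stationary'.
\text{Not stationary}

The AR(p) characteristic polynomial is P(z) = 1 + 1.206z.
Stationarity requires all roots to lie outside the unit circle, i.e. |z| > 1 for every root.
This is linear in z: 1 + (1.206) z = 0  =>  z = -1/(1.206) = -0.829187,  |z| = 0.829187.
Moduli of all roots: 0.8292.
All moduli strictly greater than 1? No.
Verdict: Not stationary.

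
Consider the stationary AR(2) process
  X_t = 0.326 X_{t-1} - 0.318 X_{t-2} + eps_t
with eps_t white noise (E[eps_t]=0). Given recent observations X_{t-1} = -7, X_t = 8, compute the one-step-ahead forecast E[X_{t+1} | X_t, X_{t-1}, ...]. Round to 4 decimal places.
E[X_{t+1} \mid \mathcal F_t] = 4.8340

For an AR(p) model X_t = c + sum_i phi_i X_{t-i} + eps_t, the
one-step-ahead conditional mean is
  E[X_{t+1} | X_t, ...] = c + sum_i phi_i X_{t+1-i}.
Substitute known values:
  E[X_{t+1} | ...] = (0.326) * (8) + (-0.318) * (-7)
                   = 4.8340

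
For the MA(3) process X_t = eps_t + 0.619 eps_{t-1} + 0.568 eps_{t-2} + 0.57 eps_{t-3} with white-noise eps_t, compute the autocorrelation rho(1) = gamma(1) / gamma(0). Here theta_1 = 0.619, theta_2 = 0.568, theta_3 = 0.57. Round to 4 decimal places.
\rho(1) = 0.6374

For an MA(q) process with theta_0 = 1, the autocovariance is
  gamma(k) = sigma^2 * sum_{i=0..q-k} theta_i * theta_{i+k},
and rho(k) = gamma(k) / gamma(0). Sigma^2 cancels.
  numerator   = (1)*(0.619) + (0.619)*(0.568) + (0.568)*(0.57) = 1.294352.
  denominator = (1)^2 + (0.619)^2 + (0.568)^2 + (0.57)^2 = 2.030685.
  rho(1) = 1.294352 / 2.030685 = 0.6374.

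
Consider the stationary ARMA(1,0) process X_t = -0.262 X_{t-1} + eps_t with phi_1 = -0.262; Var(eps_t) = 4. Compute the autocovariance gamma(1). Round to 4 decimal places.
\gamma(1) = -1.1252

Multiply the model equation by X_{t-k} and take expectations. With theta_0 = psi_0 = 1 and psi_j the MA(infinity) weights, this gives
  gamma(k) - sum_i phi_i gamma(k-i) = c_k,
  c_k = sigma^2 * sum_{j=k..q} theta_j psi_{j-k}   (c_k = 0 for k > q),
using gamma(-m) = gamma(m).
Pure AR (q = 0): c_0 = sigma^2 = 4, c_k = 0 for k >= 1.
Equations for k = 0 and k = 1 (AR order 1):
  gamma(0) = phi_1 gamma(1) + c_0
  gamma(1) = phi_1 gamma(0) + c_1
Substituting the second into the first: gamma(0) (1 - phi_1^2) = c_0 + phi_1 c_1, so
  gamma(0) = c_0 / (1 - phi_1^2) = 4 / (1 - (-0.262)^2) = 4 / 0.931356 = 4.294813.
  gamma(1) = phi_1 gamma(0) = (-0.262)(4.294813) = -1.125241.
Therefore gamma(1) = -1.1252 (to 4 decimal places).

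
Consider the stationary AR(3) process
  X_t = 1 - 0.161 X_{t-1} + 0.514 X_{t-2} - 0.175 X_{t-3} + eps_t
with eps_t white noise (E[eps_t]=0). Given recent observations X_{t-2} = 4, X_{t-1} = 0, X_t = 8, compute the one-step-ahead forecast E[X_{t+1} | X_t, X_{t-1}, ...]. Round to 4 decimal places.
E[X_{t+1} \mid \mathcal F_t] = -0.9880

For an AR(p) model X_t = c + sum_i phi_i X_{t-i} + eps_t, the
one-step-ahead conditional mean is
  E[X_{t+1} | X_t, ...] = c + sum_i phi_i X_{t+1-i}.
Substitute known values:
  E[X_{t+1} | ...] = 1 + (-0.161) * (8) + (0.514) * (0) + (-0.175) * (4)
                   = -0.9880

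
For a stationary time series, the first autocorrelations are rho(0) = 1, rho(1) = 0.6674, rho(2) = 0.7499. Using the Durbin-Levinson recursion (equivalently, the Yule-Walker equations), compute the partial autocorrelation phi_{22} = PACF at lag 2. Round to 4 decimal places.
\phi_{22} = 0.5490

The PACF at lag k is phi_{kk}, the last component of the solution
to the Yule-Walker system G_k phi = r_k where
  (G_k)_{ij} = rho(|i - j|), (r_k)_i = rho(i), i,j = 1..k.
Equivalently, Durbin-Levinson gives phi_{kk} iteratively:
  phi_{11} = rho(1)
  phi_{kk} = [rho(k) - sum_{j=1..k-1} phi_{k-1,j} rho(k-j)]
            / [1 - sum_{j=1..k-1} phi_{k-1,j} rho(j)],
  phi_{k,j} = phi_{k-1,j} - phi_{kk} phi_{k-1,k-j},  j = 1..k-1.
Step k = 1:
  phi_11 = rho(1) = 0.6674.
Step k = 2:
  phi_22 = [rho(2) - phi_11 rho(1)] / [1 - phi_11 rho(1)] = [0.7499 - (0.6674)(0.6674)] / [1 - (0.6674)(0.6674)]
         = 0.30447724 / 0.55457724 = 0.549.
Therefore phi_{22} = 0.5490.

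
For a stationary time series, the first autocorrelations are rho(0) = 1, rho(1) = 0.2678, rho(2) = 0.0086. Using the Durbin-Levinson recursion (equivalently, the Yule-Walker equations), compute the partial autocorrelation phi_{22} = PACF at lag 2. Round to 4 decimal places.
\phi_{22} = -0.0680

The PACF at lag k is phi_{kk}, the last component of the solution
to the Yule-Walker system G_k phi = r_k where
  (G_k)_{ij} = rho(|i - j|), (r_k)_i = rho(i), i,j = 1..k.
Equivalently, Durbin-Levinson gives phi_{kk} iteratively:
  phi_{11} = rho(1)
  phi_{kk} = [rho(k) - sum_{j=1..k-1} phi_{k-1,j} rho(k-j)]
            / [1 - sum_{j=1..k-1} phi_{k-1,j} rho(j)],
  phi_{k,j} = phi_{k-1,j} - phi_{kk} phi_{k-1,k-j},  j = 1..k-1.
Step k = 1:
  phi_11 = rho(1) = 0.2678.
Step k = 2:
  phi_22 = [rho(2) - phi_11 rho(1)] / [1 - phi_11 rho(1)] = [0.0086 - (0.2678)(0.2678)] / [1 - (0.2678)(0.2678)]
         = -0.06311684 / 0.92828316 = -0.068.
Therefore phi_{22} = -0.0680.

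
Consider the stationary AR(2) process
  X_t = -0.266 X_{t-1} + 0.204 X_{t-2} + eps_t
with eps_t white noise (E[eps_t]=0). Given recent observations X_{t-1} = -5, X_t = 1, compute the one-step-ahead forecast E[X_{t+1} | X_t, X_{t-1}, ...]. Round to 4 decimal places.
E[X_{t+1} \mid \mathcal F_t] = -1.2860

For an AR(p) model X_t = c + sum_i phi_i X_{t-i} + eps_t, the
one-step-ahead conditional mean is
  E[X_{t+1} | X_t, ...] = c + sum_i phi_i X_{t+1-i}.
Substitute known values:
  E[X_{t+1} | ...] = (-0.266) * (1) + (0.204) * (-5)
                   = -1.2860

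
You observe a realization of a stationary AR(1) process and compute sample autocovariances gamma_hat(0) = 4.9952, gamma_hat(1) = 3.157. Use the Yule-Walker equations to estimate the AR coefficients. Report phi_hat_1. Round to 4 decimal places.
\hat\phi_{1} = 0.6320

The Yule-Walker equations for an AR(p) process read, in matrix form,
  Gamma_p phi = r_p,   with   (Gamma_p)_{ij} = gamma(|i - j|),
                       (r_p)_i = gamma(i),   i,j = 1..p.
Substitute the sample gammas (Toeplitz matrix and right-hand side of size 1):
  Gamma_p = [[4.9952]]
  r_p     = [3.157]
With p = 1 this is the single equation gamma(0) phi_1 = gamma(1):
  phi_hat_1 = gamma(1) / gamma(0) = 3.157 / 4.9952 = 0.6320.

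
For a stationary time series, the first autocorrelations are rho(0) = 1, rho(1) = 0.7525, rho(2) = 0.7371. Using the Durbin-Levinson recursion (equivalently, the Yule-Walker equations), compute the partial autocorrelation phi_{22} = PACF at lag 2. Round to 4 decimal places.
\phi_{22} = 0.3939

The PACF at lag k is phi_{kk}, the last component of the solution
to the Yule-Walker system G_k phi = r_k where
  (G_k)_{ij} = rho(|i - j|), (r_k)_i = rho(i), i,j = 1..k.
Equivalently, Durbin-Levinson gives phi_{kk} iteratively:
  phi_{11} = rho(1)
  phi_{kk} = [rho(k) - sum_{j=1..k-1} phi_{k-1,j} rho(k-j)]
            / [1 - sum_{j=1..k-1} phi_{k-1,j} rho(j)],
  phi_{k,j} = phi_{k-1,j} - phi_{kk} phi_{k-1,k-j},  j = 1..k-1.
Step k = 1:
  phi_11 = rho(1) = 0.7525.
Step k = 2:
  phi_22 = [rho(2) - phi_11 rho(1)] / [1 - phi_11 rho(1)] = [0.7371 - (0.7525)(0.7525)] / [1 - (0.7525)(0.7525)]
         = 0.17084375 / 0.43374375 = 0.3939.
Therefore phi_{22} = 0.3939.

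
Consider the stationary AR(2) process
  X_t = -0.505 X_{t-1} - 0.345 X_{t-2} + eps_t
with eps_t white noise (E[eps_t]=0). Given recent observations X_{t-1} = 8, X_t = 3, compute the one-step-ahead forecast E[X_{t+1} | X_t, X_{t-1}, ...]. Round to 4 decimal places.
E[X_{t+1} \mid \mathcal F_t] = -4.2750

For an AR(p) model X_t = c + sum_i phi_i X_{t-i} + eps_t, the
one-step-ahead conditional mean is
  E[X_{t+1} | X_t, ...] = c + sum_i phi_i X_{t+1-i}.
Substitute known values:
  E[X_{t+1} | ...] = (-0.505) * (3) + (-0.345) * (8)
                   = -4.2750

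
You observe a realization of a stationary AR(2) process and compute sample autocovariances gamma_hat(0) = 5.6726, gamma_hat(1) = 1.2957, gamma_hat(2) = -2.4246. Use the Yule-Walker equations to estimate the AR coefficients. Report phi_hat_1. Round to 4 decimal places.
\hat\phi_{1} = 0.3440

The Yule-Walker equations for an AR(p) process read, in matrix form,
  Gamma_p phi = r_p,   with   (Gamma_p)_{ij} = gamma(|i - j|),
                       (r_p)_i = gamma(i),   i,j = 1..p.
Substitute the sample gammas (Toeplitz matrix and right-hand side of size 2):
  Gamma_p = [[5.6726, 1.2957], [1.2957, 5.6726]]
  r_p     = [1.2957, -2.4246]
Written out:
  5.6726 phi_1 + 1.2957 phi_2 = 1.2957
  1.2957 phi_1 + 5.6726 phi_2 = -2.4246
Solve by Cramer's rule:
  det = gamma(0)^2 - gamma(1)^2 = (5.6726)^2 - (1.2957)^2 = 32.17839076 - 1.67883849 = 30.49955227
  phi_hat_1 = [gamma(1) gamma(0) - gamma(1) gamma(2)] / det = [(1.2957)(5.6726) - (1.2957)(-2.4246)] / 30.49955227 = 10.49154204 / 30.49955227 = 0.344
  phi_hat_2 = [gamma(0) gamma(2) - gamma(1)^2] / det = [(5.6726)(-2.4246) - (1.2957)^2] / 30.49955227 = -15.43262445 / 30.49955227 = -0.506
So phi_hat = [0.3440, -0.5060].
Therefore phi_hat_1 = 0.3440.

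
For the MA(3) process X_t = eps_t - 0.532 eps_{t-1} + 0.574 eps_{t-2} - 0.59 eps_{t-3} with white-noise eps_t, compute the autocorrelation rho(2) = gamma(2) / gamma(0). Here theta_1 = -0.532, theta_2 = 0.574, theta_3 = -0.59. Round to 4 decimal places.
\rho(2) = 0.4529

For an MA(q) process with theta_0 = 1, the autocovariance is
  gamma(k) = sigma^2 * sum_{i=0..q-k} theta_i * theta_{i+k},
and rho(k) = gamma(k) / gamma(0). Sigma^2 cancels.
  numerator   = (1)*(0.574) + (-0.532)*(-0.59) = 0.88788.
  denominator = (1)^2 + (-0.532)^2 + (0.574)^2 + (-0.59)^2 = 1.9606.
  rho(2) = 0.88788 / 1.9606 = 0.4529.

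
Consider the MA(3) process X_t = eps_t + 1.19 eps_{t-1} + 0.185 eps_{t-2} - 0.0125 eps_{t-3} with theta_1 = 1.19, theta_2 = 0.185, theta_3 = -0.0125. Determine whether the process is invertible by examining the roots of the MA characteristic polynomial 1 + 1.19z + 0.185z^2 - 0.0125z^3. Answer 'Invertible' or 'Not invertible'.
\text{Invertible}

The MA(q) characteristic polynomial is P(z) = 1 + 1.19z + 0.185z^2 - 0.0125z^3.
Invertibility requires all roots to lie outside the unit circle, i.e. |z| > 1 for every root.
Degree 3: look for a simple real root z0 first, then factor out (1 - z/z0) and solve the remaining quadratic.
Testing z0 = -4: P(-4) = 1 + (1.19)(-4) + (0.185)(-4)^2 + (-0.0125)(-4)^3
  = 1 + (-4.76) + (2.96) + (0.8) = 0.  So z_0 = -4 is a root, |z_0| = 4.
Divide out the factor (1 + 0.25 z) = (1 - z/z0) (since 1/z0 = -0.25):
  P(z) = (1 + 0.25 z)(1 + (0.94) z + (-0.05) z^2)
  [check: z-coef 0.94 - (-0.25) = 1.19; z^2-coef -0.05 - (-0.25)(0.94) = 0.185; z^3-coef -(-0.25)(-0.05) = -0.0125.]
Remaining roots from the quadratic factor 1 + (0.94) z + (-0.05) z^2:
  Set 1 + (0.94) z + (-0.05) z^2 = 0, i.e. a z^2 + b z + c = 0 with a = -0.05, b = 0.94, c = 1.
  Discriminant D = b^2 - 4ac = (0.94)^2 - 4*(-0.05)*1 = 0.8836 - (-0.2) = 1.0836.
  D >= 0, so the roots are real: z = (-b +/- sqrt(D)) / (2a) = (-0.94 +/- 1.040961) / (-0.1).
    z_1 = (-0.94 + 1.040961) / (-0.1) = -1.0096,   |z_1| = 1.0096.
    z_2 = (-0.94 - 1.040961) / (-0.1) = 19.8096,   |z_2| = 19.8096.
Moduli of all roots: 4.0000, 1.0096, 19.8096.
All moduli strictly greater than 1? Yes.
Verdict: Invertible.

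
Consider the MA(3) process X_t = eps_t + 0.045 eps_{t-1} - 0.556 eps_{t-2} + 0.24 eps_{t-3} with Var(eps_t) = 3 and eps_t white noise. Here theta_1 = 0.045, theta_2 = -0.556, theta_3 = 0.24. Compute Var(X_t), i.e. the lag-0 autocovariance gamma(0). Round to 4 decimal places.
\gamma(0) = 4.1063

For an MA(q) process X_t = eps_t + sum_i theta_i eps_{t-i} with
Var(eps_t) = sigma^2, the variance is
  gamma(0) = sigma^2 * (1 + sum_i theta_i^2).
  sum_i theta_i^2 = (0.045)^2 + (-0.556)^2 + (0.24)^2 = 0.002025 + 0.309136 + 0.0576 = 0.368761.
  gamma(0) = 3 * (1 + 0.368761) = 3 * 1.368761 = 4.106283, which rounds to 4.1063.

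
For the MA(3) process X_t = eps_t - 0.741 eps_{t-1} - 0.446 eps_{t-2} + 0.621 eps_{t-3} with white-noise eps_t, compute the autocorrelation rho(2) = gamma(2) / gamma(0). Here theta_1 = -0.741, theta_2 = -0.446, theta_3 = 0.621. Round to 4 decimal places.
\rho(2) = -0.4247

For an MA(q) process with theta_0 = 1, the autocovariance is
  gamma(k) = sigma^2 * sum_{i=0..q-k} theta_i * theta_{i+k},
and rho(k) = gamma(k) / gamma(0). Sigma^2 cancels.
  numerator   = (1)*(-0.446) + (-0.741)*(0.621) = -0.906161.
  denominator = (1)^2 + (-0.741)^2 + (-0.446)^2 + (0.621)^2 = 2.133638.
  rho(2) = -0.906161 / 2.133638 = -0.4247.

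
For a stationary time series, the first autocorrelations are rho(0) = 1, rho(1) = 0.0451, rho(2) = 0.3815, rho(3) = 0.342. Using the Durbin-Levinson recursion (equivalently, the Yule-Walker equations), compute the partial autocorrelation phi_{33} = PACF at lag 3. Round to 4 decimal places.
\phi_{33} = 0.3680

The PACF at lag k is phi_{kk}, the last component of the solution
to the Yule-Walker system G_k phi = r_k where
  (G_k)_{ij} = rho(|i - j|), (r_k)_i = rho(i), i,j = 1..k.
Equivalently, Durbin-Levinson gives phi_{kk} iteratively:
  phi_{11} = rho(1)
  phi_{kk} = [rho(k) - sum_{j=1..k-1} phi_{k-1,j} rho(k-j)]
            / [1 - sum_{j=1..k-1} phi_{k-1,j} rho(j)],
  phi_{k,j} = phi_{k-1,j} - phi_{kk} phi_{k-1,k-j},  j = 1..k-1.
Step k = 1:
  phi_11 = rho(1) = 0.0451.
Step k = 2:
  phi_22 = [rho(2) - phi_11 rho(1)] / [1 - phi_11 rho(1)] = [0.3815 - (0.0451)(0.0451)] / [1 - (0.0451)(0.0451)]
         = 0.37946599 / 0.99796599 = 0.380239.
  Update: phi_21 = phi_11 - phi_22 phi_11 = 0.0451 - (0.380239)(0.0451) = 0.027951.
Step k = 3:
  phi_33 = [rho(3) - phi_21 rho(2) - phi_22 rho(1)] / [1 - phi_21 rho(1) - phi_22 rho(2)]
    numerator   = 0.342 - (0.027951)(0.3815) - (0.380239)(0.0451) = 0.31418782
    denominator = 1 - (0.027951)(0.0451) - (0.380239)(0.3815) = 0.85367807
  phi_33 = 0.31418782 / 0.85367807 = 0.368.
Therefore phi_{33} = 0.3680.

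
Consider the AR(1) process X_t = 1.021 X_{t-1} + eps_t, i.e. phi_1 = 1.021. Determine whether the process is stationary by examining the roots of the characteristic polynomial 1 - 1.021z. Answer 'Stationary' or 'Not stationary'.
\text{Not stationary}

The AR(p) characteristic polynomial is P(z) = 1 - 1.021z.
Stationarity requires all roots to lie outside the unit circle, i.e. |z| > 1 for every root.
This is linear in z: 1 + (-1.021) z = 0  =>  z = -1/(-1.021) = 0.979432,  |z| = 0.979432.
Moduli of all roots: 0.9794.
All moduli strictly greater than 1? No.
Verdict: Not stationary.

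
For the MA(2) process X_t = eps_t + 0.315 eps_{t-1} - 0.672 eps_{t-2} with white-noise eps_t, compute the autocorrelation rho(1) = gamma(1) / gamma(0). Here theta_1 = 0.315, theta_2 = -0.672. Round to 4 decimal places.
\rho(1) = 0.0666

For an MA(q) process with theta_0 = 1, the autocovariance is
  gamma(k) = sigma^2 * sum_{i=0..q-k} theta_i * theta_{i+k},
and rho(k) = gamma(k) / gamma(0). Sigma^2 cancels.
  numerator   = (1)*(0.315) + (0.315)*(-0.672) = 0.10332.
  denominator = (1)^2 + (0.315)^2 + (-0.672)^2 = 1.550809.
  rho(1) = 0.10332 / 1.550809 = 0.0666.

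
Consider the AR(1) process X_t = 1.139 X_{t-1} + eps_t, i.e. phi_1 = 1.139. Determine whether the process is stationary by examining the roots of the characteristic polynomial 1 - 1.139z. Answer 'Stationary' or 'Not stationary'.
\text{Not stationary}

The AR(p) characteristic polynomial is P(z) = 1 - 1.139z.
Stationarity requires all roots to lie outside the unit circle, i.e. |z| > 1 for every root.
This is linear in z: 1 + (-1.139) z = 0  =>  z = -1/(-1.139) = 0.877963,  |z| = 0.877963.
Moduli of all roots: 0.8780.
All moduli strictly greater than 1? No.
Verdict: Not stationary.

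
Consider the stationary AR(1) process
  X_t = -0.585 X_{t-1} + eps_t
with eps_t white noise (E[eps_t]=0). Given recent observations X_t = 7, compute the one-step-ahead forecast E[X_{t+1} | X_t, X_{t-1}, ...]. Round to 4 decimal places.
E[X_{t+1} \mid \mathcal F_t] = -4.0950

For an AR(p) model X_t = c + sum_i phi_i X_{t-i} + eps_t, the
one-step-ahead conditional mean is
  E[X_{t+1} | X_t, ...] = c + sum_i phi_i X_{t+1-i}.
Substitute known values:
  E[X_{t+1} | ...] = (-0.585) * (7)
                   = -4.0950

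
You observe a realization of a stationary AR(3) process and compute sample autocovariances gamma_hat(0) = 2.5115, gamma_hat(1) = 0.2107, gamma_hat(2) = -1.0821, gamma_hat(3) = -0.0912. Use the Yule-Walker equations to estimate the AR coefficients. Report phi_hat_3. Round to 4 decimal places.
\hat\phi_{3} = 0.0660

The Yule-Walker equations for an AR(p) process read, in matrix form,
  Gamma_p phi = r_p,   with   (Gamma_p)_{ij} = gamma(|i - j|),
                       (r_p)_i = gamma(i),   i,j = 1..p.
Substitute the sample gammas (Toeplitz matrix and right-hand side of size 3):
  Gamma_p = [[2.5115, 0.2107, -1.0821], [0.2107, 2.5115, 0.2107], [-1.0821, 0.2107, 2.5115]]
  r_p     = [0.2107, -1.0821, -0.0912]
Written out (R1..R3):
  (R1) 2.5115 phi_1 + 0.2107 phi_2 - 1.0821 phi_3 = 0.2107
  (R2) 0.2107 phi_1 + 2.5115 phi_2 + 0.2107 phi_3 = -1.0821
  (R3) -1.0821 phi_1 + 0.2107 phi_2 + 2.5115 phi_3 = -0.0912
Gaussian elimination:
  R2 <- R2 - (0.2107/2.5115) R1 = R2 - (0.083894) R1:  2.493824 phi_2 + 0.301482 phi_3 = -1.099776
  R3 <- R3 - (-1.0821/2.5115) R1 = R3 - (-0.430858) R1:  0.301482 phi_2 + 2.045269 phi_3 = -0.000418
  R3 <- R3 - (0.301482/2.493824) R2 = R3 - (0.120891) R2:  2.008822 phi_3 = 0.132535
Back-substitution:
  phi_hat_3 = 0.132535 / 2.008822 = 0.065977
  phi_hat_2 = (-1.099776 - (0.301482)(0.065977)) / 2.493824 = -0.448976
  phi_hat_1 = (0.2107 - (0.2107)(-0.448976) - (-1.0821)(0.065977)) / 2.5115 = 0.149987
So phi_hat = [0.1500, -0.4490, 0.0660].
Therefore phi_hat_3 = 0.0660.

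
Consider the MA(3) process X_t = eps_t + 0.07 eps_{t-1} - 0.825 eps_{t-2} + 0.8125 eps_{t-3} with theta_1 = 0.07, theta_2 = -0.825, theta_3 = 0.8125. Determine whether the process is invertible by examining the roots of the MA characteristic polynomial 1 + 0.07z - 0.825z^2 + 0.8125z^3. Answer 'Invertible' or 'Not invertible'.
\text{Not invertible}

The MA(q) characteristic polynomial is P(z) = 1 + 0.07z - 0.825z^2 + 0.8125z^3.
Invertibility requires all roots to lie outside the unit circle, i.e. |z| > 1 for every root.
Degree 3: look for a simple real root z0 first, then factor out (1 - z/z0) and solve the remaining quadratic.
Testing z0 = -0.8: P(-0.8) = 1 + (0.07)(-0.8) + (-0.825)(-0.8)^2 + (0.8125)(-0.8)^3
  = 1 + (-0.056) + (-0.528) + (-0.416) = 0.  So z_0 = -0.8 is a root, |z_0| = 0.8.
Divide out the factor (1 + 1.25 z) = (1 - z/z0) (since 1/z0 = -1.25):
  P(z) = (1 + 1.25 z)(1 + (-1.18) z + (0.65) z^2)
  [check: z-coef -1.18 - (-1.25) = 0.07; z^2-coef 0.65 - (-1.25)(-1.18) = -0.825; z^3-coef -(-1.25)(0.65) = 0.8125.]
Remaining roots from the quadratic factor 1 + (-1.18) z + (0.65) z^2:
  Set 1 + (-1.18) z + (0.65) z^2 = 0, i.e. a z^2 + b z + c = 0 with a = 0.65, b = -1.18, c = 1.
  Discriminant D = b^2 - 4ac = (-1.18)^2 - 4*(0.65)*1 = 1.3924 - (2.6) = -1.2076.
  D < 0, so the roots are the complex-conjugate pair z = (-b +/- i sqrt(-D)) / (2a) = 0.9077 +/- 0.8453i.
  For a conjugate pair |z|^2 = z * conj(z) = (product of roots) = c/a = 1/(0.65) = 1.538462, so |z| = sqrt(1.538462) = 1.2403 for both roots.
Moduli of all roots: 0.8000, 1.2403, 1.2403.
All moduli strictly greater than 1? No.
Verdict: Not invertible.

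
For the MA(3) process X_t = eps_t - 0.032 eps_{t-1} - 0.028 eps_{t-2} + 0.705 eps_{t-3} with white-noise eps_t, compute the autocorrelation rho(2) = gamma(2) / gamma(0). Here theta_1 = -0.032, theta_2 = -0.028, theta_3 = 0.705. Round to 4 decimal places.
\rho(2) = -0.0337

For an MA(q) process with theta_0 = 1, the autocovariance is
  gamma(k) = sigma^2 * sum_{i=0..q-k} theta_i * theta_{i+k},
and rho(k) = gamma(k) / gamma(0). Sigma^2 cancels.
  numerator   = (1)*(-0.028) + (-0.032)*(0.705) = -0.05056.
  denominator = (1)^2 + (-0.032)^2 + (-0.028)^2 + (0.705)^2 = 1.498833.
  rho(2) = -0.05056 / 1.498833 = -0.0337.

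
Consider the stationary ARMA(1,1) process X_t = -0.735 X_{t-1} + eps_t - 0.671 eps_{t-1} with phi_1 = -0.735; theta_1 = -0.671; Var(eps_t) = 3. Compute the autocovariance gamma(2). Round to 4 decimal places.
\gamma(2) = 10.0684

Multiply the model equation by X_{t-k} and take expectations. With theta_0 = psi_0 = 1 and psi_j the MA(infinity) weights, this gives
  gamma(k) - sum_i phi_i gamma(k-i) = c_k,
  c_k = sigma^2 * sum_{j=k..q} theta_j psi_{j-k}   (c_k = 0 for k > q),
using gamma(-m) = gamma(m).
psi-weights needed (psi_j = theta_j + sum_i phi_i psi_{j-i}):
  psi_1 = theta_1 + phi_1 = -0.671 + (-0.735) = -1.406
Right-hand sides:
  c_0 = sigma^2 (1 + theta_1 psi_1) = 3 * (1 + (-0.671)(-1.406)) = 3 * 1.943426 = 5.830278
  c_1 = sigma^2 theta_1 = 3 * (-0.671) = -2.013
  c_2 = 0
Equations for k = 0 and k = 1 (AR order 1):
  gamma(0) = phi_1 gamma(1) + c_0
  gamma(1) = phi_1 gamma(0) + c_1
Substituting the second into the first: gamma(0) (1 - phi_1^2) = c_0 + phi_1 c_1, so
  gamma(0) = (c_0 + phi_1 c_1) / (1 - phi_1^2) = (5.830278 + (-0.735)(-2.013)) / (1 - (-0.735)^2) = 7.309833 / 0.459775 = 15.898718.
  gamma(1) = phi_1 gamma(0) + c_1 = (-0.735)(15.898718) + (-2.013) = -13.698558.
For k = 2 (> q): gamma(2) = phi_1 gamma(1) = (-0.735)(-13.698558) = 10.06844.
Therefore gamma(2) = 10.0684 (to 4 decimal places).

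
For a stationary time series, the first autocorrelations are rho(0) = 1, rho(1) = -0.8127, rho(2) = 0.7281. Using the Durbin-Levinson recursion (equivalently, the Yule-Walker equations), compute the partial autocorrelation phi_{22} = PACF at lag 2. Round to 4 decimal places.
\phi_{22} = 0.1992

The PACF at lag k is phi_{kk}, the last component of the solution
to the Yule-Walker system G_k phi = r_k where
  (G_k)_{ij} = rho(|i - j|), (r_k)_i = rho(i), i,j = 1..k.
Equivalently, Durbin-Levinson gives phi_{kk} iteratively:
  phi_{11} = rho(1)
  phi_{kk} = [rho(k) - sum_{j=1..k-1} phi_{k-1,j} rho(k-j)]
            / [1 - sum_{j=1..k-1} phi_{k-1,j} rho(j)],
  phi_{k,j} = phi_{k-1,j} - phi_{kk} phi_{k-1,k-j},  j = 1..k-1.
Step k = 1:
  phi_11 = rho(1) = -0.8127.
Step k = 2:
  phi_22 = [rho(2) - phi_11 rho(1)] / [1 - phi_11 rho(1)] = [0.7281 - (-0.8127)(-0.8127)] / [1 - (-0.8127)(-0.8127)]
         = 0.06761871 / 0.33951871 = 0.1992.
Therefore phi_{22} = 0.1992.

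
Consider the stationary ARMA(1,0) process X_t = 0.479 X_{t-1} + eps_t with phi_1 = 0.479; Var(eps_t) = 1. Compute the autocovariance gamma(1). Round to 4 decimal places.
\gamma(1) = 0.6216

Multiply the model equation by X_{t-k} and take expectations. With theta_0 = psi_0 = 1 and psi_j the MA(infinity) weights, this gives
  gamma(k) - sum_i phi_i gamma(k-i) = c_k,
  c_k = sigma^2 * sum_{j=k..q} theta_j psi_{j-k}   (c_k = 0 for k > q),
using gamma(-m) = gamma(m).
Pure AR (q = 0): c_0 = sigma^2 = 1, c_k = 0 for k >= 1.
Equations for k = 0 and k = 1 (AR order 1):
  gamma(0) = phi_1 gamma(1) + c_0
  gamma(1) = phi_1 gamma(0) + c_1
Substituting the second into the first: gamma(0) (1 - phi_1^2) = c_0 + phi_1 c_1, so
  gamma(0) = c_0 / (1 - phi_1^2) = 1 / (1 - (0.479)^2) = 1 / 0.770559 = 1.297759.
  gamma(1) = phi_1 gamma(0) = (0.479)(1.297759) = 0.621627.
Therefore gamma(1) = 0.6216 (to 4 decimal places).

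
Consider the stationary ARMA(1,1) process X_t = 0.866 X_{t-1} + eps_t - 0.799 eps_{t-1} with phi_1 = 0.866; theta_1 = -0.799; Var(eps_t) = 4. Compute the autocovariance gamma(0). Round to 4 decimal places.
\gamma(0) = 4.0718

Multiply the model equation by X_{t-k} and take expectations. With theta_0 = psi_0 = 1 and psi_j the MA(infinity) weights, this gives
  gamma(k) - sum_i phi_i gamma(k-i) = c_k,
  c_k = sigma^2 * sum_{j=k..q} theta_j psi_{j-k}   (c_k = 0 for k > q),
using gamma(-m) = gamma(m).
psi-weights needed (psi_j = theta_j + sum_i phi_i psi_{j-i}):
  psi_1 = theta_1 + phi_1 = -0.799 + (0.866) = 0.067
Right-hand sides:
  c_0 = sigma^2 (1 + theta_1 psi_1) = 4 * (1 + (-0.799)(0.067)) = 4 * 0.946467 = 3.785868
  c_1 = sigma^2 theta_1 = 4 * (-0.799) = -3.196
  c_2 = 0
Equations for k = 0 and k = 1 (AR order 1):
  gamma(0) = phi_1 gamma(1) + c_0
  gamma(1) = phi_1 gamma(0) + c_1
Substituting the second into the first: gamma(0) (1 - phi_1^2) = c_0 + phi_1 c_1, so
  gamma(0) = (c_0 + phi_1 c_1) / (1 - phi_1^2) = (3.785868 + (0.866)(-3.196)) / (1 - (0.866)^2) = 1.018132 / 0.250044 = 4.071811.
Therefore gamma(0) = 4.0718 (to 4 decimal places).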